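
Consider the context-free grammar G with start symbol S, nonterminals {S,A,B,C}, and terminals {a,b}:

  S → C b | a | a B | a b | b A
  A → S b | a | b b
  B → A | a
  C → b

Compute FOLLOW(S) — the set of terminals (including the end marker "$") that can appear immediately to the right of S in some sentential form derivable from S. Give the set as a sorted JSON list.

Compute FIRST by fixpoint:
round 1:
  A via A→a: +{a}
  A via A→b b: +{b}
  B via B→A: +{a,b}
  C via C→b: +{b}
  S via S→C b: +{b}
  S via S→a: +{a}
  FIRST[S]={a,b}  FIRST[A]={a,b}  FIRST[B]={a,b}  FIRST[C]={b}
round 2: done
  FIRST[S]={a,b}  FIRST[A]={a,b}  FIRST[B]={a,b}  FIRST[C]={b}

FOLLOW iteration:
seed FOLLOW(S) with $
iter 1:
  A→S b: FOLLOW(S) ⊇ FIRST(b) = {b}; new: +{b}
  S→C b: FOLLOW(C) ⊇ FIRST(b) = {b}; new: +{b}
  S→a B: FOLLOW(B) ⊇ FOLLOW(S) ⊇ {$,b}; new: +{$,b}
  S→b A: FOLLOW(A) ⊇ FOLLOW(S) ⊇ {$,b}; new: +{$,b}
  S: {$,b}  A: {$,b}  B: {$,b}  C: {b}
iter 2: (no change)
  S: {$,b}  A: {$,b}  B: {$,b}  C: {b}

FOLLOW(S) = ["$", "b"]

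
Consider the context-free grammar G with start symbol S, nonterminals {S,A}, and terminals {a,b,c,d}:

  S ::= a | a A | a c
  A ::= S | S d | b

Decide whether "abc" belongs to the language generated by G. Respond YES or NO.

CNF form of G:
  S -> T1 A | T1 T2 | a
  A -> S T0 | T1 A | T1 T2 | a | b
  T0 -> d
  T1 -> a
  T2 -> c

CYK table (by increasing span):
  cell(0,0) a: {A,S,T1}  orig:{A,S}
  cell(1,1) b: {A}
  cell(2,2) c: {T2}  orig:{}
  cell(0,1) ab: {A,S}
  cell(1,2) bc: ∅
  cell(0,2) abc: ∅

S ∉ T[0,2] ⇒ NO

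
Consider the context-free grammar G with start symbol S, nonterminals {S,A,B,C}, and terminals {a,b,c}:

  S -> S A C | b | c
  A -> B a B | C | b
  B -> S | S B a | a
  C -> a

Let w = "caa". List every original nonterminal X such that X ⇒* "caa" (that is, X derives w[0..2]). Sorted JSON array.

Convert to CNF:
  S -> S X4 | b | c
  A -> B X1 | a | b
  B -> S X2 | S X3 | a | b | c
  C -> a
  T0 -> a
  X1 -> T0 B
  X2 -> A C
  X3 -> B T0
  X4 -> A C

Fill CYK table bottom-up, restricted to cells inside w[0..2]:
  cell(0,0) c: {B,S}
  cell(1,1) a: {A,B,C,T0}  orig:{A,B,C}
  cell(2,2) a: {A,B,C,T0}  orig:{A,B,C}
  cell(0,1) ca: {X3}  orig:{}
  cell(1,2) aa: {X1,X2,X3,X4}  orig:{}
  cell(0,2) caa: {A,B,S}

Original NTs in T[0,2] deriving "caa": ["A", "B", "S"]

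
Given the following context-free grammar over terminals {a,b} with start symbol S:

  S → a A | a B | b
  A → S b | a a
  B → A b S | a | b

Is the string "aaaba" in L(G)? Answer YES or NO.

Convert to CNF:
  S -> T1 A | T1 B | b
  A -> S T0 | T1 T1
  B -> A X2 | a | b
  T0 -> b
  T1 -> a
  X2 -> T0 S

CYK table (by increasing span):
  [0..0]={B,T1}  "a"  orig:{B}
  [1..1]={B,T1}  "a"  orig:{B}
  [2..2]={B,T1}  "a"  orig:{B}
  [3..3]={B,S,T0}  "b"  orig:{B,S}
  [4..4]={B,T1}  "a"  orig:{B}
  [0..1]={A,S}  "aa"
  [1..2]={A,S}  "aa"
  [2..3]={S}  "ab"
  [3..4]=∅  "ba"
  [0..2]={S}  "aaa"
  [1..3]={A}  "aab"
  [2..4]=∅  "aba"
  [0..3]={A,S}  "aaab"
  [1..4]=∅  "aaba"
  [0..4]=∅  "aaaba"

S ∉ T[0,4] ⇒ NO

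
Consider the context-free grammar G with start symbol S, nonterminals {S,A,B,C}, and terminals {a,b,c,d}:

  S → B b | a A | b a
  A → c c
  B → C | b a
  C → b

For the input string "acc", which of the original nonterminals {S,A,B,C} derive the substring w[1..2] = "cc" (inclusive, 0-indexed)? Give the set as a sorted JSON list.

CNF form of G:
  S -> B T1 | T1 T2 | T2 A
  A -> T0 T0
  B -> T1 T2 | b
  C -> b
  T0 -> c
  T1 -> b
  T2 -> a

CYK fill (cells [i..j] with 1 ≤ i ≤ j ≤ 2 only):
  [1..1]={T0}  "c"  orig:{}
  [2..2]={T0}  "c"  orig:{}
  [1..2]={A}  "cc"

Original NTs in T[1,2] deriving "cc": ["A"]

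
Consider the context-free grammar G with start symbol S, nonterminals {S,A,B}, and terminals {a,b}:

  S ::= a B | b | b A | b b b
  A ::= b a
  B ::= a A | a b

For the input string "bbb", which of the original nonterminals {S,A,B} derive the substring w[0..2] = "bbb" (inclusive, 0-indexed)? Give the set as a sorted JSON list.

Convert to CNF:
  S -> T0 A | T0 X2 | T1 B | b
  A -> T0 T1
  B -> T1 A | T1 T0
  T0 -> b
  T1 -> a
  X2 -> T0 T0

Fill CYK table bottom-up, restricted to cells inside w[0..2]:
  cell(0,0) b: {S,T0}  orig:{S}
  cell(1,1) b: {S,T0}  orig:{S}
  cell(2,2) b: {S,T0}  orig:{S}
  cell(0,1) bb: {X2}  orig:{}
  cell(1,2) bb: {X2}  orig:{}
  cell(0,2) bbb: {S}

Original NTs in T[0,2] deriving "bbb": ["S"]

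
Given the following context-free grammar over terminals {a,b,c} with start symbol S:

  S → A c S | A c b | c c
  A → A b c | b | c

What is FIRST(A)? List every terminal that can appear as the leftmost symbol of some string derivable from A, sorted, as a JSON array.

FIRST sets, iterate to fixpoint:
[1]
  A via A→b: +{b}
  A via A→c: +{c}
  S via S→A c S: +{b,c}
  FIRST(S)={b,c}  FIRST(A)={b,c}
[2] (no change)
  FIRST(S)={b,c}  FIRST(A)={b,c}

FIRST(A) = ["b", "c"]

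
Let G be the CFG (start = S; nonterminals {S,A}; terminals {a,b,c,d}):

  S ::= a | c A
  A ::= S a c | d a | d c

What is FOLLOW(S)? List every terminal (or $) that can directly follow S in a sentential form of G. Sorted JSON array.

Compute FIRST by fixpoint:
iter 1:
  A via A→d a: +{d}
  S via S→a: +{a}
  S via S→c A: +{c}
  FIRST(S)={a,c}  FIRST(A)={d}
iter 2:
  A via A→S a c: +{a,c}
  FIRST(S)={a,c}  FIRST(A)={a,c,d}
iter 3: (stable)
  FIRST(S)={a,c}  FIRST(A)={a,c,d}

Compute FOLLOW by fixpoint:
seed FOLLOW(S) with $
round 1:
  A→S a c: FOLLOW(S) ⊇ FIRST(a) = {a}; new: +{a}
  S→c A: FOLLOW(A) ⊇ FOLLOW(S) ⊇ {$,a}; new: +{$,a}
  S: {$,a}  A: {$,a}
round 2: (stable)
  S: {$,a}  A: {$,a}

FOLLOW(S) = ["$", "a"]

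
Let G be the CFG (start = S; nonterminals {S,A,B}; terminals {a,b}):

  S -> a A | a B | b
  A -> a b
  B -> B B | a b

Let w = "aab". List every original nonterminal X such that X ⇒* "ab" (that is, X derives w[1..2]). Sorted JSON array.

Convert to CNF:
  S -> T0 A | T0 B | b
  A -> T0 T1
  B -> B B | T0 T1
  T0 -> a
  T1 -> b

Fill CYK table bottom-up, restricted to cells inside w[1..2]:
  T[1,1] 'a' = {T0}  orig:{}
  T[2,2] 'b' = {S,T1}  orig:{S}
  T[1,2] 'ab' = {A,B}

Original NTs in T[1,2] deriving "ab": ["A", "B"]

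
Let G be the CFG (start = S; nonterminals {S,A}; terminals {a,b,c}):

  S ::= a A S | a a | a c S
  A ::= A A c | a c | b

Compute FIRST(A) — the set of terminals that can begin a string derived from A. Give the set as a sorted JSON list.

FIRST sets, iterate to fixpoint:
[1]
  A via A→a c: +{a}
  A via A→b: +{b}
  S via S→a A S: +{a}
  FIRST(S)={a}  FIRST(A)={a,b}
[2] done
  FIRST(S)={a}  FIRST(A)={a,b}

FIRST(A) = ["a", "b"]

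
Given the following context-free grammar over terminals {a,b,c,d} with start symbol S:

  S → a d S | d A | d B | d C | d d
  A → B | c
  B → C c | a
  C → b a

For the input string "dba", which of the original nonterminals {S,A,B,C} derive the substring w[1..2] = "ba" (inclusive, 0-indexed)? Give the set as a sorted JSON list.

CNF form of G:
  S -> T2 X4 | T3 A | T3 B | T3 C | T3 T3
  A -> C T0 | a | c
  B -> C T0 | a
  C -> T1 T2
  T0 -> c
  T1 -> b
  T2 -> a
  T3 -> d
  X4 -> T3 S

CYK table (by increasing span), restricted to cells inside w[1..2]:
  [1..1]={T1}  "b"  orig:{}
  [2..2]={A,B,T2}  "a"  orig:{A,B}
  [1..2]={C}  "ba"

Original NTs in T[1,2] deriving "ba": ["C"]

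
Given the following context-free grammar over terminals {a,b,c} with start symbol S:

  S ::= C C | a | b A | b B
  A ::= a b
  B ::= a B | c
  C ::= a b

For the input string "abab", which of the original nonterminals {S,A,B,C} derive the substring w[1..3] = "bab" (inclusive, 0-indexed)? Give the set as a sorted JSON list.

Convert to CNF:
  S -> C C | T1 A | T1 B | a
  A -> T0 T1
  B -> T0 B | c
  C -> T0 T1
  T0 -> a
  T1 -> b

CYK table (by increasing span) — only the sub-triangle for w[1..3]:
  cell(1,1) b: {T1}  orig:{}
  cell(2,2) a: {S,T0}  orig:{S}
  cell(3,3) b: {T1}  orig:{}
  cell(1,2) ba: ∅
  cell(2,3) ab: {A,C}
  cell(1,3) bab: {S}

Original NTs in T[1,3] deriving "bab": ["S"]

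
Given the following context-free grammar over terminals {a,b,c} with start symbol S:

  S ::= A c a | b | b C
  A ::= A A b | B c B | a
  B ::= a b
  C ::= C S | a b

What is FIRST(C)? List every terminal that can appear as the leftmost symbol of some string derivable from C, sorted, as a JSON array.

Compute FIRST by fixpoint:
[1]
  A via A→a: +{a}
  B via B→a b: +{a}
  C via C→a b: +{a}
  S via S→A c a: +{a}
  S via S→b: +{b}
  S: {a,b}  A: {a}  B: {a}  C: {a}
[2] (stable)
  S: {a,b}  A: {a}  B: {a}  C: {a}

FIRST(C) = ["a"]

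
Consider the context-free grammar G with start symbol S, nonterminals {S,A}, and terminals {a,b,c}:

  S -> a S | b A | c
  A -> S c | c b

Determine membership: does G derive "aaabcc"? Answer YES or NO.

Convert to CNF:
  S -> T1 A | T2 S | c
  A -> S T0 | T0 T1
  T0 -> c
  T1 -> b
  T2 -> a

CYK table (by increasing span):
  cell(0,0) a: {T2}  orig:{}
  cell(1,1) a: {T2}  orig:{}
  cell(2,2) a: {T2}  orig:{}
  cell(3,3) b: {T1}  orig:{}
  cell(4,4) c: {S,T0}  orig:{S}
  cell(5,5) c: {S,T0}  orig:{S}
  cell(0,1) aa: ∅
  cell(1,2) aa: ∅
  cell(2,3) ab: ∅
  cell(3,4) bc: ∅
  cell(4,5) cc: {A}
  cell(0,2) aaa: ∅
  cell(1,3) aab: ∅
  cell(2,4) abc: ∅
  cell(3,5) bcc: {S}
  cell(0,3) aaab: ∅
  cell(1,4) aabc: ∅
  cell(2,5) abcc: {S}
  cell(0,4) aaabc: ∅
  cell(1,5) aabcc: {S}
  cell(0,5) aaabcc: {S}

S ∈ T[0,5] ⇒ YES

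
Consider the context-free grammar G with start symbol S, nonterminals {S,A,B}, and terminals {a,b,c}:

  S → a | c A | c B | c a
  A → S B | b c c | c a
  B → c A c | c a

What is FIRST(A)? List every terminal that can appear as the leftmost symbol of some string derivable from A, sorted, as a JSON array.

Compute FIRST by fixpoint:
pass 1:
  A via A→b c c: +{b}
  A via A→c a: +{c}
  B via B→c A c: +{c}
  S via S→a: +{a}
  S via S→c A: +{c}
  FIRST(S)={a,c}  FIRST(A)={b,c}  FIRST(B)={c}
pass 2:
  A via A→S B: +{a}
  FIRST(S)={a,c}  FIRST(A)={a,b,c}  FIRST(B)={c}
pass 3: (no change)
  FIRST(S)={a,c}  FIRST(A)={a,b,c}  FIRST(B)={c}

FIRST(A) = ["a", "b", "c"]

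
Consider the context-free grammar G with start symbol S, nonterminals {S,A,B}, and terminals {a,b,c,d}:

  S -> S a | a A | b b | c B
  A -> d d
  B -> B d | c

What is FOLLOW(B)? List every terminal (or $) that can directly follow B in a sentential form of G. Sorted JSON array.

FIRST sets, iterate to fixpoint:
round 1:
  A via A→d d: +{d}
  B via B→c: +{c}
  S via S→a A: +{a}
  S via S→b b: +{b}
  S via S→c B: +{c}
  FIRST(S)={a,b,c}  FIRST(A)={d}  FIRST(B)={c}
round 2: — fixpoint
  FIRST(S)={a,b,c}  FIRST(A)={d}  FIRST(B)={c}

FOLLOW iteration:
FOLLOW(S) := {$}
iter 1:
  B→B d: FOLLOW(B) ⊇ FIRST(d) = {d}; new: +{d}
  S→S a: FOLLOW(S) ⊇ FIRST(a) = {a}; new: +{a}
  S→a A: FOLLOW(A) ⊇ FOLLOW(S) ⊇ {$,a}; new: +{$,a}
  S→c B: FOLLOW(B) ⊇ FOLLOW(S) ⊇ {$,a}; new: +{$,a}
  FOLLOW[S]={$,a}  FOLLOW[A]={$,a}  FOLLOW[B]={$,a,d}
iter 2: (stable)
  FOLLOW[S]={$,a}  FOLLOW[A]={$,a}  FOLLOW[B]={$,a,d}

FOLLOW(B) = ["$", "a", "d"]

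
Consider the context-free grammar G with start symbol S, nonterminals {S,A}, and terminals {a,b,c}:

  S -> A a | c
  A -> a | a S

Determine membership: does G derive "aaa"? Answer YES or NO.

Convert to CNF:
  S -> A T0 | c
  A -> T0 S | a
  T0 -> a

CYK fill:
  T[0,0] 'a' = {A,T0}  orig:{A}
  T[1,1] 'a' = {A,T0}  orig:{A}
  T[2,2] 'a' = {A,T0}  orig:{A}
  T[0,1] 'aa' = {S}
  T[1,2] 'aa' = {S}
  T[0,2] 'aaa' = {A}

S ∉ T[0,2] ⇒ NO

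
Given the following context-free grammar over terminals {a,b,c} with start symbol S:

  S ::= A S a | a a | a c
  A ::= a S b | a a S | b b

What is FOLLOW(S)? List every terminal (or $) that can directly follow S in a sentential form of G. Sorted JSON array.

Compute FIRST by fixpoint:
pass 1:
  A via A→a S b: +{a}
  A via A→b b: +{b}
  S via S→A S a: +{a,b}
  FIRST[S]={a,b}  FIRST[A]={a,b}
pass 2: — fixpoint
  FIRST[S]={a,b}  FIRST[A]={a,b}

FOLLOW iteration:
seed FOLLOW(S) with $
pass 1:
  A→a S b: FOLLOW(S) ⊇ FIRST(b) = {b}; new: +{b}
  S→A S a: FOLLOW(A) ⊇ FIRST(S) = {a,b}; new: +{a,b}
  S→A S a: FOLLOW(S) ⊇ FIRST(a) = {a}; new: +{a}
  S: {$,a,b}  A: {a,b}
pass 2: (no change)
  S: {$,a,b}  A: {a,b}

FOLLOW(S) = ["$", "a", "b"]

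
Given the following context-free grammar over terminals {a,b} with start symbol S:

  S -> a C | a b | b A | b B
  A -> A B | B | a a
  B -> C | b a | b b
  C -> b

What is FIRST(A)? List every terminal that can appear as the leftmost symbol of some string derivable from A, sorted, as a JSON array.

Compute FIRST by fixpoint:
round 1:
  A via A→a a: +{a}
  B via B→b a: +{b}
  C via C→b: +{b}
  S via S→a C: +{a}
  S via S→b A: +{b}
  FIRST[S]={a,b}  FIRST[A]={a}  FIRST[B]={b}  FIRST[C]={b}
round 2:
  A via A→B: +{b}
  FIRST[S]={a,b}  FIRST[A]={a,b}  FIRST[B]={b}  FIRST[C]={b}
round 3: done
  FIRST[S]={a,b}  FIRST[A]={a,b}  FIRST[B]={b}  FIRST[C]={b}

FIRST(A) = ["a", "b"]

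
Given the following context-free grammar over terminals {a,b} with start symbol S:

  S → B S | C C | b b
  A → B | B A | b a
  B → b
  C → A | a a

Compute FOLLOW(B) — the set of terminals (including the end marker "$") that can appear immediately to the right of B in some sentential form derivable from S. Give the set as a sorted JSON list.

Compute FIRST by fixpoint:
iter 1:
  A via A→b a: +{b}
  B via B→b: +{b}
  C via C→A: +{b}
  C via C→a a: +{a}
  S via S→B S: +{b}
  S via S→C C: +{a}
  FIRST(S)={a,b}  FIRST(A)={b}  FIRST(B)={b}  FIRST(C)={a,b}
iter 2: (stable)
  FIRST(S)={a,b}  FIRST(A)={b}  FIRST(B)={b}  FIRST(C)={a,b}

FOLLOW sets:
initialize: $ ∈ FOLLOW(S)
[1]
  A→B A: FOLLOW(B) ⊇ FIRST(A) = {b}; new: +{b}
  S→B S: FOLLOW(B) ⊇ FIRST(S) = {a,b}; new: +{a}
  S→C C: FOLLOW(C) ⊇ FIRST(C) = {a,b}; new: +{a,b}
  S→C C: FOLLOW(C) ⊇ FOLLOW(S) ⊇ {$}; new: +{$}
  FOLLOW[S]={$}  FOLLOW[A]={}  FOLLOW[B]={a,b}  FOLLOW[C]={$,a,b}
[2]
  C→A: FOLLOW(A) ⊇ FOLLOW(C) ⊇ {$,a,b}; new: +{$,a,b}
  FOLLOW[S]={$}  FOLLOW[A]={$,a,b}  FOLLOW[B]={a,b}  FOLLOW[C]={$,a,b}
[3]
  A→B: FOLLOW(B) ⊇ FOLLOW(A) ⊇ {$,a,b}; new: +{$}
  FOLLOW[S]={$}  FOLLOW[A]={$,a,b}  FOLLOW[B]={$,a,b}  FOLLOW[C]={$,a,b}
[4] done
  FOLLOW[S]={$}  FOLLOW[A]={$,a,b}  FOLLOW[B]={$,a,b}  FOLLOW[C]={$,a,b}

FOLLOW(B) = ["$", "a", "b"]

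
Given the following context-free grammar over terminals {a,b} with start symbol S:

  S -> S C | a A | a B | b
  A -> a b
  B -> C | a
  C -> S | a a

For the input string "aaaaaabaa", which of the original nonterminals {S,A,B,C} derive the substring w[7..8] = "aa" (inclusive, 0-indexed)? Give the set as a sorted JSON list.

Convert to CNF:
  S -> S C | T0 A | T0 B | b
  A -> T0 T1
  B -> S C | T0 A | T0 B | T0 T0 | a | b
  C -> S C | T0 A | T0 B | T0 T0 | b
  T0 -> a
  T1 -> b

CYK table (by increasing span) (cells [i..j] with 7 ≤ i ≤ j ≤ 8 only):
  [7..7]={B,T0}  "a"  orig:{B}
  [8..8]={B,T0}  "a"  orig:{B}
  [7..8]={B,C,S}  "aa"

Original NTs in T[7,8] deriving "aa": ["B", "C", "S"]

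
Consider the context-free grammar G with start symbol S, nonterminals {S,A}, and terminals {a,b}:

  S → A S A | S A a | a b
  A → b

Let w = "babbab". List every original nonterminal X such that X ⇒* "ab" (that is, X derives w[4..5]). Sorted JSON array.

CNF form of G:
  S -> A X2 | S X3 | T0 T1
  A -> b
  T0 -> a
  T1 -> b
  X2 -> S A
  X3 -> A T0

CYK fill — only the sub-triangle for w[4..5]:
  T[4,4] 'a' = {T0}  orig:{}
  T[5,5] 'b' = {A,T1}  orig:{A}
  T[4,5] 'ab' = {S}

Original NTs in T[4,5] deriving "ab": ["S"]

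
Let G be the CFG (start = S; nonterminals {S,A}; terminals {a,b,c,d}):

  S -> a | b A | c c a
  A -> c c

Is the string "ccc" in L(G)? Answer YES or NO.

Convert to CNF:
  S -> T0 X3 | T1 A | a
  A -> T0 T0
  T0 -> c
  T1 -> b
  T2 -> a
  X3 -> T0 T2

Fill CYK table bottom-up:
  [0..0]={T0}  "c"  orig:{}
  [1..1]={T0}  "c"  orig:{}
  [2..2]={T0}  "c"  orig:{}
  [0..1]={A}  "cc"
  [1..2]={A}  "cc"
  [0..2]=∅  "ccc"

S ∉ T[0,2] ⇒ NO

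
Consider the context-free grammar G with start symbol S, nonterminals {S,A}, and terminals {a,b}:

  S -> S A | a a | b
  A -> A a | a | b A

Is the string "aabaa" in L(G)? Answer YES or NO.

Convert to CNF:
  S -> S A | T0 T0 | b
  A -> A T0 | T1 A | a
  T0 -> a
  T1 -> b

Fill CYK table bottom-up:
  T[0,0] 'a' = {A,T0}  orig:{A}
  T[1,1] 'a' = {A,T0}  orig:{A}
  T[2,2] 'b' = {S,T1}  orig:{S}
  T[3,3] 'a' = {A,T0}  orig:{A}
  T[4,4] 'a' = {A,T0}  orig:{A}
  T[0,1] 'aa' = {A,S}
  T[1,2] 'ab' = ∅
  T[2,3] 'ba' = {A,S}
  T[3,4] 'aa' = {A,S}
  T[0,2] 'aab' = ∅
  T[1,3] 'aba' = ∅
  T[2,4] 'baa' = {A,S}
  T[0,3] 'aaba' = {S}
  T[1,4] 'abaa' = ∅
  T[0,4] 'aabaa' = {S}

S ∈ T[0,4] ⇒ YES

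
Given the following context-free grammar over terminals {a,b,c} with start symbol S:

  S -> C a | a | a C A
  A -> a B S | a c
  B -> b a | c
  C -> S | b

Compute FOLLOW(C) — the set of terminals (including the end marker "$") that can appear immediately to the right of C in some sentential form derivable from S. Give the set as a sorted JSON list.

FIRST iteration:
round 1:
  A via A→a B S: +{a}
  B via B→b a: +{b}
  B via B→c: +{c}
  C via C→b: +{b}
  S via S→C a: +{b}
  S via S→a: +{a}
  FIRST[S]={a,b}  FIRST[A]={a}  FIRST[B]={b,c}  FIRST[C]={b}
round 2:
  C via C→S: +{a}
  FIRST[S]={a,b}  FIRST[A]={a}  FIRST[B]={b,c}  FIRST[C]={a,b}
round 3: done
  FIRST[S]={a,b}  FIRST[A]={a}  FIRST[B]={b,c}  FIRST[C]={a,b}

Compute FOLLOW by fixpoint:
initialize: $ ∈ FOLLOW(S)
[1]
  A→a B S: FOLLOW(B) ⊇ FIRST(S) = {a,b}; new: +{a,b}
  S→C a: FOLLOW(C) ⊇ FIRST(a) = {a}; new: +{a}
  S→a C A: FOLLOW(A) ⊇ FOLLOW(S) ⊇ {$}; new: +{$}
  S: {$}  A: {$}  B: {a,b}  C: {a}
[2]
  C→S: FOLLOW(S) ⊇ FOLLOW(C) ⊇ {a}; new: +{a}
  S→a C A: FOLLOW(A) ⊇ FOLLOW(S) ⊇ {$,a}; new: +{a}
  S: {$,a}  A: {$,a}  B: {a,b}  C: {a}
[3] (stable)
  S: {$,a}  A: {$,a}  B: {a,b}  C: {a}

FOLLOW(C) = ["a"]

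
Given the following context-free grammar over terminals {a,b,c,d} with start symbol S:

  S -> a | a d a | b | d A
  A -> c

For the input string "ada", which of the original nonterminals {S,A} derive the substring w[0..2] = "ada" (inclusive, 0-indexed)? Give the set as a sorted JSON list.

Convert to CNF:
  S -> T0 X2 | T1 A | a | b
  A -> c
  T0 -> a
  T1 -> d
  X2 -> T1 T0

CYK table (by increasing span) (cells [i..j] with 0 ≤ i ≤ j ≤ 2 only):
  T[0,0] 'a' = {S,T0}  orig:{S}
  T[1,1] 'd' = {T1}  orig:{}
  T[2,2] 'a' = {S,T0}  orig:{S}
  T[0,1] 'ad' = ∅
  T[1,2] 'da' = {X2}  orig:{}
  T[0,2] 'ada' = {S}

Original NTs in T[0,2] deriving "ada": ["S"]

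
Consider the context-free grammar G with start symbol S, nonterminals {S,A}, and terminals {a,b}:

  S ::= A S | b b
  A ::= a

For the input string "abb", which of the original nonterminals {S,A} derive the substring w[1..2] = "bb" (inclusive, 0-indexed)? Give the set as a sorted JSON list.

CNF form of G:
  S -> A S | T0 T0
  A -> a
  T0 -> b

CYK fill, restricted to cells inside w[1..2]:
  T[1,1] 'b' = {T0}  orig:{}
  T[2,2] 'b' = {T0}  orig:{}
  T[1,2] 'bb' = {S}

Original NTs in T[1,2] deriving "bb": ["S"]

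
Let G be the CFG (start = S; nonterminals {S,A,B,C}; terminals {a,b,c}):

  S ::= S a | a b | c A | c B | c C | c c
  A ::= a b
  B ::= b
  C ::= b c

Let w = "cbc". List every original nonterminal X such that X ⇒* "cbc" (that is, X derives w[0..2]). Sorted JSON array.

CNF form of G:
  S -> S T0 | T0 T1 | T2 A | T2 B | T2 C | T2 T2
  A -> T0 T1
  B -> b
  C -> T1 T2
  T0 -> a
  T1 -> b
  T2 -> c

CYK fill (cells [i..j] with 0 ≤ i ≤ j ≤ 2 only):
  [0..0]={T2}  "c"  orig:{}
  [1..1]={B,T1}  "b"  orig:{B}
  [2..2]={T2}  "c"  orig:{}
  [0..1]={S}  "cb"
  [1..2]={C}  "bc"
  [0..2]={S}  "cbc"

Original NTs in T[0,2] deriving "cbc": ["S"]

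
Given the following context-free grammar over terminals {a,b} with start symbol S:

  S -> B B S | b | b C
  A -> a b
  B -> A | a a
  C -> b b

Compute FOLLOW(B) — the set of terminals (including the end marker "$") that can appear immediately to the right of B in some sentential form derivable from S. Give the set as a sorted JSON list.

Compute FIRST by fixpoint:
[1]
  A via A→a b: +{a}
  B via B→A: +{a}
  C via C→b b: +{b}
  S via S→B B S: +{a}
  S via S→b: +{b}
  FIRST(S)={a,b}  FIRST(A)={a}  FIRST(B)={a}  FIRST(C)={b}
[2] done
  FIRST(S)={a,b}  FIRST(A)={a}  FIRST(B)={a}  FIRST(C)={b}

FOLLOW sets:
initialize: $ ∈ FOLLOW(S)
round 1:
  S→B B S: FOLLOW(B) ⊇ FIRST(B) = {a}; new: +{a}
  S→B B S: FOLLOW(B) ⊇ FIRST(S) = {a,b}; new: +{b}
  S→b C: FOLLOW(C) ⊇ FOLLOW(S) ⊇ {$}; new: +{$}
  FOLLOW(S)={$}  FOLLOW(A)={}  FOLLOW(B)={a,b}  FOLLOW(C)={$}
round 2:
  B→A: FOLLOW(A) ⊇ FOLLOW(B) ⊇ {a,b}; new: +{a,b}
  FOLLOW(S)={$}  FOLLOW(A)={a,b}  FOLLOW(B)={a,b}  FOLLOW(C)={$}
round 3: — fixpoint
  FOLLOW(S)={$}  FOLLOW(A)={a,b}  FOLLOW(B)={a,b}  FOLLOW(C)={$}

FOLLOW(B) = ["a", "b"]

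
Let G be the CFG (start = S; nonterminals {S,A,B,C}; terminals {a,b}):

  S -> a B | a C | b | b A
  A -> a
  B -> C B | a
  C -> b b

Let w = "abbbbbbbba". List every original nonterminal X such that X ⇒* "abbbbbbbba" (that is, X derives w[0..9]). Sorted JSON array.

CNF form of G:
  S -> T0 A | T1 B | T1 C | b
  A -> a
  B -> C B | a
  C -> T0 T0
  T0 -> b
  T1 -> a

CYK table (by increasing span) (cells [i..j] with 0 ≤ i ≤ j ≤ 9 only):
  T[0,0] 'a' = {A,B,T1}  orig:{A,B}
  T[1,1] 'b' = {S,T0}  orig:{S}
  T[2,2] 'b' = {S,T0}  orig:{S}
  T[3,3] 'b' = {S,T0}  orig:{S}
  T[4,4] 'b' = {S,T0}  orig:{S}
  T[5,5] 'b' = {S,T0}  orig:{S}
  T[6,6] 'b' = {S,T0}  orig:{S}
  T[7,7] 'b' = {S,T0}  orig:{S}
  T[8,8] 'b' = {S,T0}  orig:{S}
  T[9,9] 'a' = {A,B,T1}  orig:{A,B}
  T[0,1] 'ab' = ∅
  T[1,2] 'bb' = {C}
  T[2,3] 'bb' = {C}
  T[3,4] 'bb' = {C}
  T[4,5] 'bb' = {C}
  T[5,6] 'bb' = {C}
  T[6,7] 'bb' = {C}
  T[7,8] 'bb' = {C}
  T[8,9] 'ba' = {S}
  T[0,2] 'abb' = {S}
  T[1,3] 'bbb' = ∅
  T[2,4] 'bbb' = ∅
  T[3,5] 'bbb' = ∅
  T[4,6] 'bbb' = ∅
  T[5,7] 'bbb' = ∅
  T[6,8] 'bbb' = ∅
  T[7,9] 'bba' = {B}
  T[0,3] 'abbb' = ∅
  T[1,4] 'bbbb' = ∅
  T[2,5] 'bbbb' = ∅
  T[3,6] 'bbbb' = ∅
  T[4,7] 'bbbb' = ∅
  T[5,8] 'bbbb' = ∅
  T[6,9] 'bbba' = ∅
  T[0,4] 'abbbb' = ∅
  T[1,5] 'bbbbb' = ∅
  T[2,6] 'bbbbb' = ∅
  T[3,7] 'bbbbb' = ∅
  T[4,8] 'bbbbb' = ∅
  T[5,9] 'bbbba' = {B}
  T[0,5] 'abbbbb' = ∅
  T[1,6] 'bbbbbb' = ∅
  T[2,7] 'bbbbbb' = ∅
  T[3,8] 'bbbbbb' = ∅
  T[4,9] 'bbbbba' = ∅
  T[0,6] 'abbbbbb' = ∅
  T[1,7] 'bbbbbbb' = ∅
  T[2,8] 'bbbbbbb' = ∅
  T[3,9] 'bbbbbba' = {B}
  T[0,7] 'abbbbbbb' = ∅
  T[1,8] 'bbbbbbbb' = ∅
  T[2,9] 'bbbbbbba' = ∅
  T[0,8] 'abbbbbbbb' = ∅
  T[1,9] 'bbbbbbbba' = {B}
  T[0,9] 'abbbbbbbba' = {S}

Original NTs in T[0,9] deriving "abbbbbbbba": ["S"]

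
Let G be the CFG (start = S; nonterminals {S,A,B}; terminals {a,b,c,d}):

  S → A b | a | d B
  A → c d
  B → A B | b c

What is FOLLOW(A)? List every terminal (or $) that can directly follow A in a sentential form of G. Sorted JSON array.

Compute FIRST by fixpoint:
iter 1:
  A via A→c d: +{c}
  B via B→A B: +{c}
  B via B→b c: +{b}
  S via S→A b: +{c}
  S via S→a: +{a}
  S via S→d B: +{d}
  S: {a,c,d}  A: {c}  B: {b,c}
iter 2: (stable)
  S: {a,c,d}  A: {c}  B: {b,c}

FOLLOW iteration:
FOLLOW(S) := {$}
pass 1:
  B→A B: FOLLOW(A) ⊇ FIRST(B) = {b,c}; new: +{b,c}
  S→d B: FOLLOW(B) ⊇ FOLLOW(S) ⊇ {$}; new: +{$}
  FOLLOW(S)={$}  FOLLOW(A)={b,c}  FOLLOW(B)={$}
pass 2: — fixpoint
  FOLLOW(S)={$}  FOLLOW(A)={b,c}  FOLLOW(B)={$}

FOLLOW(A) = ["b", "c"]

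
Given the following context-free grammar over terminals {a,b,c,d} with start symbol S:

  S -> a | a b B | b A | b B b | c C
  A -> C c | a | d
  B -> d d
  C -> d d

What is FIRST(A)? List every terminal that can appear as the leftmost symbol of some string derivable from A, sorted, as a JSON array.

FIRST sets, iterate to fixpoint:
round 1:
  A via A→a: +{a}
  A via A→d: +{d}
  B via B→d d: +{d}
  C via C→d d: +{d}
  S via S→a: +{a}
  S via S→b A: +{b}
  S via S→c C: +{c}
  S: {a,b,c}  A: {a,d}  B: {d}  C: {d}
round 2: (no change)
  S: {a,b,c}  A: {a,d}  B: {d}  C: {d}

FIRST(A) = ["a", "d"]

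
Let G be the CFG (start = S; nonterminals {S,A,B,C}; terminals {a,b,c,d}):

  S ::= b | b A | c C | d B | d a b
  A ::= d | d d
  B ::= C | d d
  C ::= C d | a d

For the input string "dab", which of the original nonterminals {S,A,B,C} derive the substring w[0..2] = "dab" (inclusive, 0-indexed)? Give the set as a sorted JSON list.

CNF form of G:
  S -> T0 B | T0 X4 | T2 A | T3 C | b
  A -> T0 T0 | d
  B -> C T0 | T0 T0 | T1 T0
  C -> C T0 | T1 T0
  T0 -> d
  T1 -> a
  T2 -> b
  T3 -> c
  X4 -> T1 T2

CYK table (by increasing span), restricted to cells inside w[0..2]:
  [0..0]={A,T0}  "d"  orig:{A}
  [1..1]={T1}  "a"  orig:{}
  [2..2]={S,T2}  "b"  orig:{S}
  [0..1]=∅  "da"
  [1..2]={X4}  "ab"  orig:{}
  [0..2]={S}  "dab"

Original NTs in T[0,2] deriving "dab": ["S"]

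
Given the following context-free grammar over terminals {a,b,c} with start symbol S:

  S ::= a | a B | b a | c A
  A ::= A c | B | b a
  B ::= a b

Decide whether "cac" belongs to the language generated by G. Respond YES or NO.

CNF form of G:
  S -> T0 A | T1 B | T2 T1 | a
  A -> A T0 | T1 T2 | T2 T1
  B -> T1 T2
  T0 -> c
  T1 -> a
  T2 -> b

CYK fill:
  [0..0]={T0}  "c"  orig:{}
  [1..1]={S,T1}  "a"  orig:{S}
  [2..2]={T0}  "c"  orig:{}
  [0..1]=∅  "ca"
  [1..2]=∅  "ac"
  [0..2]=∅  "cac"

S ∉ T[0,2] ⇒ NO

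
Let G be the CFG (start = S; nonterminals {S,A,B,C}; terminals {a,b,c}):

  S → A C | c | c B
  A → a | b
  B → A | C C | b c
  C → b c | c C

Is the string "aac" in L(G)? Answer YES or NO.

Convert to CNF:
  S -> A C | T1 B | c
  A -> a | b
  B -> C C | T0 T1 | a | b
  C -> T0 T1 | T1 C
  T0 -> b
  T1 -> c

CYK fill:
  T[0,0] 'a' = {A,B}
  T[1,1] 'a' = {A,B}
  T[2,2] 'c' = {S,T1}  orig:{S}
  T[0,1] 'aa' = ∅
  T[1,2] 'ac' = ∅
  T[0,2] 'aac' = ∅

S ∉ T[0,2] ⇒ NO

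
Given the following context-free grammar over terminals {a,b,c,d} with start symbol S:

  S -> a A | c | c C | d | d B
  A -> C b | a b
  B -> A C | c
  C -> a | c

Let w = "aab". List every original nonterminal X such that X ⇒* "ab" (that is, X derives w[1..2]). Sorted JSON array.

CNF form of G:
  S -> T1 A | T2 C | T3 B | c | d
  A -> C T0 | T1 T0
  B -> A C | c
  C -> a | c
  T0 -> b
  T1 -> a
  T2 -> c
  T3 -> d

CYK fill, restricted to cells inside w[1..2]:
  cell(1,1) a: {C,T1}  orig:{C}
  cell(2,2) b: {T0}  orig:{}
  cell(1,2) ab: {A}

Original NTs in T[1,2] deriving "ab": ["A"]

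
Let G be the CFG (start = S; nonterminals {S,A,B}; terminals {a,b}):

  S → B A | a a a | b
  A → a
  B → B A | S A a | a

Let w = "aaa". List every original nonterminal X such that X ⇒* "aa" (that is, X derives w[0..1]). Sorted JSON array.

Convert to CNF:
  S -> B A | T0 X2 | b
  A -> a
  B -> B A | S X1 | a
  T0 -> a
  X1 -> A T0
  X2 -> T0 T0

CYK table (by increasing span), restricted to cells inside w[0..1]:
  T[0,0] 'a' = {A,B,T0}  orig:{A,B}
  T[1,1] 'a' = {A,B,T0}  orig:{A,B}
  T[0,1] 'aa' = {B,S,X1,X2}  orig:{B,S}

Original NTs in T[0,1] deriving "aa": ["B", "S"]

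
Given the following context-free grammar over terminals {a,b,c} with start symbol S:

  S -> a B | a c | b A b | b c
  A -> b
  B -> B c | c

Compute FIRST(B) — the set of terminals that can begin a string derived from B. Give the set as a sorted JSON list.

Compute FIRST by fixpoint:
iter 1:
  A via A→b: +{b}
  B via B→c: +{c}
  S via S→a B: +{a}
  S via S→b A b: +{b}
  FIRST(S)={a,b}  FIRST(A)={b}  FIRST(B)={c}
iter 2: done
  FIRST(S)={a,b}  FIRST(A)={b}  FIRST(B)={c}

FIRST(B) = ["c"]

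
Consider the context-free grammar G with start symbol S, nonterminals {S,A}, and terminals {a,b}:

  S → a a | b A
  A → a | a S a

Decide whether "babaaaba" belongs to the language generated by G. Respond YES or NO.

CNF form of G:
  S -> T0 T0 | T1 A
  A -> T0 X2 | a
  T0 -> a
  T1 -> b
  X2 -> S T0

CYK fill:
  cell(0,0) b: {T1}  orig:{}
  cell(1,1) a: {A,T0}  orig:{A}
  cell(2,2) b: {T1}  orig:{}
  cell(3,3) a: {A,T0}  orig:{A}
  cell(4,4) a: {A,T0}  orig:{A}
  cell(5,5) a: {A,T0}  orig:{A}
  cell(6,6) b: {T1}  orig:{}
  cell(7,7) a: {A,T0}  orig:{A}
  cell(0,1) ba: {S}
  cell(1,2) ab: ∅
  cell(2,3) ba: {S}
  cell(3,4) aa: {S}
  cell(4,5) aa: {S}
  cell(5,6) ab: ∅
  cell(6,7) ba: {S}
  cell(0,2) bab: ∅
  cell(1,3) aba: ∅
  cell(2,4) baa: {X2}  orig:{}
  cell(3,5) aaa: {X2}  orig:{}
  cell(4,6) aab: ∅
  cell(5,7) aba: ∅
  cell(0,3) baba: ∅
  cell(1,4) abaa: {A}
  cell(2,5) baaa: ∅
  cell(3,6) aaab: ∅
  cell(4,7) aaba: ∅
  cell(0,4) babaa: {S}
  cell(1,5) abaaa: ∅
  cell(2,6) baaab: ∅
  cell(3,7) aaaba: ∅
  cell(0,5) babaaa: {X2}  orig:{}
  cell(1,6) abaaab: ∅
  cell(2,7) baaaba: ∅
  cell(0,6) babaaab: ∅
  cell(1,7) abaaaba: ∅
  cell(0,7) babaaaba: ∅

S ∉ T[0,7] ⇒ NO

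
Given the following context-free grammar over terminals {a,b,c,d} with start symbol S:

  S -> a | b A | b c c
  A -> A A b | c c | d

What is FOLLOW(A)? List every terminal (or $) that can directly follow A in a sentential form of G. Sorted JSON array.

FIRST iteration:
iter 1:
  A via A→c c: +{c}
  A via A→d: +{d}
  S via S→a: +{a}
  S via S→b A: +{b}
  S: {a,b}  A: {c,d}
iter 2: (no change)
  S: {a,b}  A: {c,d}

FOLLOW sets:
FOLLOW(S) := {$}
round 1:
  A→A A b: FOLLOW(A) ⊇ FIRST(A) = {c,d}; new: +{c,d}
  A→A A b: FOLLOW(A) ⊇ FIRST(b) = {b}; new: +{b}
  S→b A: FOLLOW(A) ⊇ FOLLOW(S) ⊇ {$}; new: +{$}
  FOLLOW[S]={$}  FOLLOW[A]={$,b,c,d}
round 2: (no change)
  FOLLOW[S]={$}  FOLLOW[A]={$,b,c,d}

FOLLOW(A) = ["$", "b", "c", "d"]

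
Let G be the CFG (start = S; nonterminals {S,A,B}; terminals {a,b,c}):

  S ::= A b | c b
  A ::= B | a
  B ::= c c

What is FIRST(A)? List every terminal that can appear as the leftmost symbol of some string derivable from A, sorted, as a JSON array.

FIRST iteration:
round 1:
  A via A→a: +{a}
  B via B→c c: +{c}
  S via S→A b: +{a}
  S via S→c b: +{c}
  FIRST[S]={a,c}  FIRST[A]={a}  FIRST[B]={c}
round 2:
  A via A→B: +{c}
  FIRST[S]={a,c}  FIRST[A]={a,c}  FIRST[B]={c}
round 3: (stable)
  FIRST[S]={a,c}  FIRST[A]={a,c}  FIRST[B]={c}

FIRST(A) = ["a", "c"]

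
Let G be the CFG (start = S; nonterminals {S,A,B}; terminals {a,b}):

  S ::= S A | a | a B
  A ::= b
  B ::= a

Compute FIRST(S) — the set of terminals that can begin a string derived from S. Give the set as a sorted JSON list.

Compute FIRST by fixpoint:
iter 1:
  A via A→b: +{b}
  B via B→a: +{a}
  S via S→a: +{a}
  FIRST(S)={a}  FIRST(A)={b}  FIRST(B)={a}
iter 2: (stable)
  FIRST(S)={a}  FIRST(A)={b}  FIRST(B)={a}

FIRST(S) = ["a"]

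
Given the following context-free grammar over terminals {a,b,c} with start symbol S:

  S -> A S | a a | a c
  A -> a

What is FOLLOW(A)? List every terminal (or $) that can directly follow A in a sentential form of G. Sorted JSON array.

Compute FIRST by fixpoint:
iter 1:
  A via A→a: +{a}
  S via S→A S: +{a}
  FIRST[S]={a}  FIRST[A]={a}
iter 2: (no change)
  FIRST[S]={a}  FIRST[A]={a}

Compute FOLLOW by fixpoint:
FOLLOW(S) := {$}
iter 1:
  S→A S: FOLLOW(A) ⊇ FIRST(S) = {a}; new: +{a}
  S: {$}  A: {a}
iter 2: (stable)
  S: {$}  A: {a}

FOLLOW(A) = ["a"]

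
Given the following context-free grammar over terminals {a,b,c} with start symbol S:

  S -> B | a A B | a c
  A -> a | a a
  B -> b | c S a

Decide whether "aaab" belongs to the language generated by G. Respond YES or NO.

Convert to CNF:
  S -> T0 T1 | T0 X3 | T1 X4 | b
  A -> T0 T0 | a
  B -> T1 X2 | b
  T0 -> a
  T1 -> c
  X2 -> S T0
  X3 -> A B
  X4 -> S T0

Fill CYK table bottom-up:
  cell(0,0) a: {A,T0}  orig:{A}
  cell(1,1) a: {A,T0}  orig:{A}
  cell(2,2) a: {A,T0}  orig:{A}
  cell(3,3) b: {B,S}
  cell(0,1) aa: {A}
  cell(1,2) aa: {A}
  cell(2,3) ab: {X3}  orig:{}
  cell(0,2) aaa: ∅
  cell(1,3) aab: {S,X3}  orig:{S}
  cell(0,3) aaab: {S}

S ∈ T[0,3] ⇒ YES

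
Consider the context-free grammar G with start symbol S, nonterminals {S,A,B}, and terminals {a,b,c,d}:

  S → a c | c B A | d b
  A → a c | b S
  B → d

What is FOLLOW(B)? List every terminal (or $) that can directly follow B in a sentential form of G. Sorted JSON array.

Compute FIRST by fixpoint:
[1]
  A via A→a c: +{a}
  A via A→b S: +{b}
  B via B→d: +{d}
  S via S→a c: +{a}
  S via S→c B A: +{c}
  S via S→d b: +{d}
  S: {a,c,d}  A: {a,b}  B: {d}
[2] done
  S: {a,c,d}  A: {a,b}  B: {d}

FOLLOW iteration:
initialize: $ ∈ FOLLOW(S)
[1]
  S→c B A: FOLLOW(B) ⊇ FIRST(A) = {a,b}; new: +{a,b}
  S→c B A: FOLLOW(A) ⊇ FOLLOW(S) ⊇ {$}; new: +{$}
  FOLLOW(S)={$}  FOLLOW(A)={$}  FOLLOW(B)={a,b}
[2] — fixpoint
  FOLLOW(S)={$}  FOLLOW(A)={$}  FOLLOW(B)={a,b}

FOLLOW(B) = ["a", "b"]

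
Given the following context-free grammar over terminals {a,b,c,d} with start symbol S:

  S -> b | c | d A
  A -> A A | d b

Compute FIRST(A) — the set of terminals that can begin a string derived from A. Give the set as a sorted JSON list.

FIRST sets, iterate to fixpoint:
round 1:
  A via A→d b: +{d}
  S via S→b: +{b}
  S via S→c: +{c}
  S via S→d A: +{d}
  FIRST[S]={b,c,d}  FIRST[A]={d}
round 2: — fixpoint
  FIRST[S]={b,c,d}  FIRST[A]={d}

FIRST(A) = ["d"]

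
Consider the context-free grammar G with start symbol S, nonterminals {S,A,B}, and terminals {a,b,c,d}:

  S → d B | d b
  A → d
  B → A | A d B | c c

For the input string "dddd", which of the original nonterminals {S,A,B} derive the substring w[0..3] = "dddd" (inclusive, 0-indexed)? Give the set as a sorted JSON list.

CNF form of G:
  S -> T0 B | T0 T2
  A -> d
  B -> A X3 | T1 T1 | d
  T0 -> d
  T1 -> c
  T2 -> b
  X3 -> T0 B

CYK table (by increasing span) — only the sub-triangle for w[0..3]:
  [0..0]={A,B,T0}  "d"  orig:{A,B}
  [1..1]={A,B,T0}  "d"  orig:{A,B}
  [2..2]={A,B,T0}  "d"  orig:{A,B}
  [3..3]={A,B,T0}  "d"  orig:{A,B}
  [0..1]={S,X3}  "dd"  orig:{S}
  [1..2]={S,X3}  "dd"  orig:{S}
  [2..3]={S,X3}  "dd"  orig:{S}
  [0..2]={B}  "ddd"
  [1..3]={B}  "ddd"
  [0..3]={S,X3}  "dddd"  orig:{S}

Original NTs in T[0,3] deriving "dddd": ["S"]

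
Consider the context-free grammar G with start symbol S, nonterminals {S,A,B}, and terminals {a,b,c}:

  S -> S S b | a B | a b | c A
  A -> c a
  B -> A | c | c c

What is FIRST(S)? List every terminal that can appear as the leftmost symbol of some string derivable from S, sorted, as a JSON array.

Compute FIRST by fixpoint:
iter 1:
  A via A→c a: +{c}
  B via B→A: +{c}
  S via S→a B: +{a}
  S via S→c A: +{c}
  S: {a,c}  A: {c}  B: {c}
iter 2: done
  S: {a,c}  A: {c}  B: {c}

FIRST(S) = ["a", "c"]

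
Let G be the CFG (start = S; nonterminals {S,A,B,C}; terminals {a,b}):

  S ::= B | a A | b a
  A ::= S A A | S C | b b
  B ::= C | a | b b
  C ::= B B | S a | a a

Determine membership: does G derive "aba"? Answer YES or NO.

Convert to CNF:
  S -> B B | S T1 | T0 T0 | T0 T1 | T1 A | T1 T1 | a
  A -> S C | S X2 | T0 T0
  B -> B B | S T1 | T0 T0 | T1 T1 | a
  C -> B B | S T1 | T1 T1
  T0 -> b
  T1 -> a
  X2 -> A A

CYK table (by increasing span):
  T[0,0] 'a' = {B,S,T1}  orig:{B,S}
  T[1,1] 'b' = {T0}  orig:{}
  T[2,2] 'a' = {B,S,T1}  orig:{B,S}
  T[0,1] 'ab' = ∅
  T[1,2] 'ba' = {S}
  T[0,2] 'aba' = ∅

S ∉ T[0,2] ⇒ NO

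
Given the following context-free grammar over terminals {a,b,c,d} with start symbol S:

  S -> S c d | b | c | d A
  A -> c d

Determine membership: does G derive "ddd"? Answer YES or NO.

CNF form of G:
  S -> S X2 | T1 A | b | c
  A -> T0 T1
  T0 -> c
  T1 -> d
  X2 -> T0 T1

CYK table (by increasing span):
  cell(0,0) d: {T1}  orig:{}
  cell(1,1) d: {T1}  orig:{}
  cell(2,2) d: {T1}  orig:{}
  cell(0,1) dd: ∅
  cell(1,2) dd: ∅
  cell(0,2) ddd: ∅

S ∉ T[0,2] ⇒ NO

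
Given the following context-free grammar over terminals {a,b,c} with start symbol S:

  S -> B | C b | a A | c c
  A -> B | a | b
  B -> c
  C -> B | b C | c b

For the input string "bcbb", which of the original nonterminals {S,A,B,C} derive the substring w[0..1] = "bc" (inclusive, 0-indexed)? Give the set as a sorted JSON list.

CNF form of G:
  S -> C T0 | T1 T1 | T2 A | c
  A -> a | b | c
  B -> c
  C -> T0 C | T1 T0 | c
  T0 -> b
  T1 -> c
  T2 -> a

CYK table (by increasing span) (cells [i..j] with 0 ≤ i ≤ j ≤ 1 only):
  [0..0]={A,T0}  "b"  orig:{A}
  [1..1]={A,B,C,S,T1}  "c"  orig:{A,B,C,S}
  [0..1]={C}  "bc"

Original NTs in T[0,1] deriving "bc": ["C"]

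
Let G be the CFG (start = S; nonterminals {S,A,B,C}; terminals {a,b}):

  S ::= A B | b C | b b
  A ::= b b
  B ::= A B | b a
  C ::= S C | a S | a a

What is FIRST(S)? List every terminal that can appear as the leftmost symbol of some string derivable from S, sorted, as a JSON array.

FIRST sets, iterate to fixpoint:
pass 1:
  A via A→b b: +{b}
  B via B→A B: +{b}
  C via C→a S: +{a}
  S via S→A B: +{b}
  S: {b}  A: {b}  B: {b}  C: {a}
pass 2:
  C via C→S C: +{b}
  S: {b}  A: {b}  B: {b}  C: {a,b}
pass 3: — fixpoint
  S: {b}  A: {b}  B: {b}  C: {a,b}

FIRST(S) = ["b"]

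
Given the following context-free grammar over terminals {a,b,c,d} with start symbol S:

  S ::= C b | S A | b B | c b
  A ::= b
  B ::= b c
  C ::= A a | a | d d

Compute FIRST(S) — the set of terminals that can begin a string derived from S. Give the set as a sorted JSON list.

FIRST sets, iterate to fixpoint:
[1]
  A via A→b: +{b}
  B via B→b c: +{b}
  C via C→A a: +{b}
  C via C→a: +{a}
  C via C→d d: +{d}
  S via S→C b: +{a,b,d}
  S via S→c b: +{c}
  FIRST(S)={a,b,c,d}  FIRST(A)={b}  FIRST(B)={b}  FIRST(C)={a,b,d}
[2] (stable)
  FIRST(S)={a,b,c,d}  FIRST(A)={b}  FIRST(B)={b}  FIRST(C)={a,b,d}

FIRST(S) = ["a", "b", "c", "d"]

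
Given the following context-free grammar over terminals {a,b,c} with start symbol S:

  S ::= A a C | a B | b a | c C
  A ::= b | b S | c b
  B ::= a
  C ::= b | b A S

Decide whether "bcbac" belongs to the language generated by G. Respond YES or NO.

Convert to CNF:
  S -> A X4 | T0 T2 | T1 C | T2 B
  A -> T0 S | T1 T0 | b
  B -> a
  C -> T0 X3 | b
  T0 -> b
  T1 -> c
  T2 -> a
  X3 -> A S
  X4 -> T2 C

CYK fill:
  [0..0]={A,C,T0}  "b"  orig:{A,C}
  [1..1]={T1}  "c"  orig:{}
  [2..2]={A,C,T0}  "b"  orig:{A,C}
  [3..3]={B,T2}  "a"  orig:{B}
  [4..4]={T1}  "c"  orig:{}
  [0..1]=∅  "bc"
  [1..2]={A,S}  "cb"
  [2..3]={S}  "ba"
  [3..4]=∅  "ac"
  [0..2]={A,X3}  "bcb"  orig:{A}
  [1..3]=∅  "cba"
  [2..4]=∅  "bac"
  [0..3]=∅  "bcba"
  [1..4]=∅  "cbac"
  [0..4]=∅  "bcbac"

S ∉ T[0,4] ⇒ NO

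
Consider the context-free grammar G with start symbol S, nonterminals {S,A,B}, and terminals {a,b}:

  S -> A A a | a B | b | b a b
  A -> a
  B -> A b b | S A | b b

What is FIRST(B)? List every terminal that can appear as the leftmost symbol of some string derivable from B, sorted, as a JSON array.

FIRST iteration:
[1]
  A via A→a: +{a}
  B via B→A b b: +{a}
  B via B→b b: +{b}
  S via S→A A a: +{a}
  S via S→b: +{b}
  FIRST(S)={a,b}  FIRST(A)={a}  FIRST(B)={a,b}
[2] (stable)
  FIRST(S)={a,b}  FIRST(A)={a}  FIRST(B)={a,b}

FIRST(B) = ["a", "b"]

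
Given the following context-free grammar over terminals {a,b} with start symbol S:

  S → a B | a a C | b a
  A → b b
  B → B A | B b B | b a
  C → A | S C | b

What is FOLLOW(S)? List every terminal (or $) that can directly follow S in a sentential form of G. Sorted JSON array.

FIRST sets, iterate to fixpoint:
iter 1:
  A via A→b b: +{b}
  B via B→b a: +{b}
  C via C→A: +{b}
  S via S→a B: +{a}
  S via S→b a: +{b}
  FIRST[S]={a,b}  FIRST[A]={b}  FIRST[B]={b}  FIRST[C]={b}
iter 2:
  C via C→S C: +{a}
  FIRST[S]={a,b}  FIRST[A]={b}  FIRST[B]={b}  FIRST[C]={a,b}
iter 3: — fixpoint
  FIRST[S]={a,b}  FIRST[A]={b}  FIRST[B]={b}  FIRST[C]={a,b}

FOLLOW sets:
seed FOLLOW(S) with $
iter 1:
  B→B A: FOLLOW(B) ⊇ FIRST(A) = {b}; new: +{b}
  B→B A: FOLLOW(A) ⊇ FOLLOW(B) ⊇ {b}; new: +{b}
  C→S C: FOLLOW(S) ⊇ FIRST(C) = {a,b}; new: +{a,b}
  S→a B: FOLLOW(B) ⊇ FOLLOW(S) ⊇ {$,a,b}; new: +{$,a}
  S→a a C: FOLLOW(C) ⊇ FOLLOW(S) ⊇ {$,a,b}; new: +{$,a,b}
  FOLLOW[S]={$,a,b}  FOLLOW[A]={b}  FOLLOW[B]={$,a,b}  FOLLOW[C]={$,a,b}
iter 2:
  B→B A: FOLLOW(A) ⊇ FOLLOW(B) ⊇ {$,a,b}; new: +{$,a}
  FOLLOW[S]={$,a,b}  FOLLOW[A]={$,a,b}  FOLLOW[B]={$,a,b}  FOLLOW[C]={$,a,b}
iter 3: (stable)
  FOLLOW[S]={$,a,b}  FOLLOW[A]={$,a,b}  FOLLOW[B]={$,a,b}  FOLLOW[C]={$,a,b}

FOLLOW(S) = ["$", "a", "b"]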